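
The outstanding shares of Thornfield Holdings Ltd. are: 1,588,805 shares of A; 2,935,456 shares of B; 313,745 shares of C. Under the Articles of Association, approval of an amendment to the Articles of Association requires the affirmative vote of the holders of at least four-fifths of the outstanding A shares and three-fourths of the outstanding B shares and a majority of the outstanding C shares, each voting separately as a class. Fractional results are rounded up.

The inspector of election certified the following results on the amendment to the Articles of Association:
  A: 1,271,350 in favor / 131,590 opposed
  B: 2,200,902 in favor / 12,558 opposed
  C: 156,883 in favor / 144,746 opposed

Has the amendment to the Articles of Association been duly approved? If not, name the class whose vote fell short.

A: 4/5 of 1588805 = 1271044; 1,271,044 required, 1,271,350 in favor — approved.
B: 3/4 of 2935456 = 2201592; 2,201,592 required, 2,200,902 in favor — not approved.
C: a majority of 313745 is 156873; 156,873 required, 156,883 in favor — approved.

Not approved — the B shares did not give the required vote.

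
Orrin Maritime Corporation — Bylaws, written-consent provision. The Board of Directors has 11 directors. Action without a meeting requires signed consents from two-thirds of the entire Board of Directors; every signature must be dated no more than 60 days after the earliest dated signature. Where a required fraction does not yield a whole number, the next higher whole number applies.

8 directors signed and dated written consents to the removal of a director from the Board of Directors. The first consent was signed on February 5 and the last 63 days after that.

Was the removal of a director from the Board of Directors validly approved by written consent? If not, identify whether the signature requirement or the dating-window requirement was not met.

Not effective — dating-window requirement not satisfied.

Signatures required: two-thirds of 11 — 2/3 of 11 = 7.33, rounded up to 8, so 8 needed; 8 signed. Sufficient.
Dating window: the latest signature is 63 days after the earliest; the limit is 60 days. Outside the window.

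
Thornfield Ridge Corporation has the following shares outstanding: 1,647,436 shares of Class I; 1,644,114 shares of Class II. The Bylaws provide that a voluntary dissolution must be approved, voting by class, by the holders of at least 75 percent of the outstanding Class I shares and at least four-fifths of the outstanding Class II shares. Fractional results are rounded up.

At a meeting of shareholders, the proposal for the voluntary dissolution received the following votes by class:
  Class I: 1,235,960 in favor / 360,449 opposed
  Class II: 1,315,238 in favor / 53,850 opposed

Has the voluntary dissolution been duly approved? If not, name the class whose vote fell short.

Not approved — the Class II shares did not give the required vote.

Class I: 3/4 of 1647436 = 1235577; 1,235,577 required, 1,235,960 in favor — approved.
Class II: 4/5 of 1644114 = 1315291.20, rounded up to 1315292; 1,315,292 required, 1,315,238 in favor — not approved.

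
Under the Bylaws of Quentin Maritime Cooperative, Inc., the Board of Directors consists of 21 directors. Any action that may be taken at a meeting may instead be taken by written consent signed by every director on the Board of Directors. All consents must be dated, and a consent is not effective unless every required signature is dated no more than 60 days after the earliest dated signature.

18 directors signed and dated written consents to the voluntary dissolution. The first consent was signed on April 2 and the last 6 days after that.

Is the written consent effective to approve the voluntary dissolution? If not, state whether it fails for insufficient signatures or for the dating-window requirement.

Signatures required: the unanimous vote of 21 — unanimous means all 21, so 21 needed; 18 signed. Insufficient.
Dating window: the latest signature is 6 days after the earliest; the limit is 60 days. Within the window.

Not effective — insufficient signatures.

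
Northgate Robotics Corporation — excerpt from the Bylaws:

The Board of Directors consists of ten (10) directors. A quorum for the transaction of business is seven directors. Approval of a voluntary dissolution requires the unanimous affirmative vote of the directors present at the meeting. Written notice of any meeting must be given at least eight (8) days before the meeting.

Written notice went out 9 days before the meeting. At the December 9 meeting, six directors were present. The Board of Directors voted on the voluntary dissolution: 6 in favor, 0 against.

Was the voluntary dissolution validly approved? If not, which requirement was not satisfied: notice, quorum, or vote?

Notice: 9 days given; 8 required (9 ≥ 8). Satisfied.
Quorum: 6 present; quorum is 7. Not satisfied.
Vote: the voluntary dissolution requires the unanimous vote of the directors present (6). Unanimous means all 6, so 6 affirmative votes are needed; 6 voted in favor. Satisfied. (Moot — without a quorum no business can be validly transacted.)

Invalid — quorum requirement not satisfied.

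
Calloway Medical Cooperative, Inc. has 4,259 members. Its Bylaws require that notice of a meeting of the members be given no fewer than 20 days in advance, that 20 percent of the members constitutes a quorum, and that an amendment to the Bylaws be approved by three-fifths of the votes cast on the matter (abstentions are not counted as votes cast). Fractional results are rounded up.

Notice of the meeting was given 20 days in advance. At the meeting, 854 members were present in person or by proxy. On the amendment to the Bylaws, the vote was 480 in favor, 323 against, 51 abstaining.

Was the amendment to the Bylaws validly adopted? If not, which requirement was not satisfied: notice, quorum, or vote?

Notice: 20 days given; 20 required. Satisfied.
Quorum: 20% of 4,259 = 851.80, rounded up to 852; 854 present. Satisfied.
Vote: requires three-fifths of the votes cast (854 − 51 abstaining = 803); 3/5 of 803 = 481.80, rounded up to 482, so 482 needed; 480 in favor. Not satisfied.

Invalid — vote requirement not satisfied.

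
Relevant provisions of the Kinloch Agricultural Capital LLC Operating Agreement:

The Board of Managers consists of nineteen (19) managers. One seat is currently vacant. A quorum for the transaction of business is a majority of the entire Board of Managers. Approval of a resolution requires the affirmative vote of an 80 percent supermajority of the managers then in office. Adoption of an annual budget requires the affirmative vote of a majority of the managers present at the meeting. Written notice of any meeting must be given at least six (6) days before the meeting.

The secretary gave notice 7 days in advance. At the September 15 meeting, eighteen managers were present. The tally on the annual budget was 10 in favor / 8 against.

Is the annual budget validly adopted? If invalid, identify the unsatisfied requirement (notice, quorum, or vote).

Notice: 7 days given; 6 required (7 ≥ 6). Satisfied.
Quorum: 18 present; quorum is 10. Satisfied.
Vote: the annual budget requires a majority of the managers present (18). A majority of 18 is 10, so 10 affirmative votes are needed; 10 voted in favor. Satisfied.

Valid — all requirements satisfied.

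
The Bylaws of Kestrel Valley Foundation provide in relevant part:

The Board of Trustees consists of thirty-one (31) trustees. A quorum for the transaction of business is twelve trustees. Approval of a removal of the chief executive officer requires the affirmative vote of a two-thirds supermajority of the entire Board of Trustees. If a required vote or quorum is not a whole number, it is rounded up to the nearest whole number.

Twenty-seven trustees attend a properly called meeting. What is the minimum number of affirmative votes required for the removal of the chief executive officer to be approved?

The removal of the chief executive officer requires two-thirds of the entire Board of Trustees (31).
2/3 of 31 = 20.67, rounded up to 21.

21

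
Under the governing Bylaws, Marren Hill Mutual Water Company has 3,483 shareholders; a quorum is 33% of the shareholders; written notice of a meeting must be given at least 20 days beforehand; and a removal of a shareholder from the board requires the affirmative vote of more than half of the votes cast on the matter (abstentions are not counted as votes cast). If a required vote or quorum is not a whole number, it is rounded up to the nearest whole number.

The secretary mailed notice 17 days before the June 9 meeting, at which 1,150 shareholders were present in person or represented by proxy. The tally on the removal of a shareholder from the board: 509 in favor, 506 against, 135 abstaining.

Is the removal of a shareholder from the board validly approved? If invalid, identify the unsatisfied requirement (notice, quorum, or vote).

Invalid — notice requirement not satisfied.

Notice: 17 days given; 20 required. Not satisfied.
Quorum: 33% of 3,483 = 1,149.39, rounded up to 1,150; 1,150 present. Satisfied.
Vote: requires a majority of the votes cast (1,150 − 135 abstaining = 1,015); a majority of 1015 is 508, so 508 needed; 509 in favor. Satisfied.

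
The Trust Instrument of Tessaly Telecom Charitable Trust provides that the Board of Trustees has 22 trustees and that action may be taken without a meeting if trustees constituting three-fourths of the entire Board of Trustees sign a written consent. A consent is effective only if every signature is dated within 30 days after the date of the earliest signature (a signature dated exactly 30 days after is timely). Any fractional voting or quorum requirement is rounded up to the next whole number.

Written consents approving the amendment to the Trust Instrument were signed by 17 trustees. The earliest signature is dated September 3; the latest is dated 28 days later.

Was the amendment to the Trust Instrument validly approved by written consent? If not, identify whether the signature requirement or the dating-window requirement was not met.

Signatures required: three-fourths of 22 — 3/4 of 22 = 16.50, rounded up to 17, so 17 needed; 17 signed. Sufficient.
Dating window: the latest signature is 28 days after the earliest; the limit is 30 days. Within the window.

Effective — both the signature and dating-window requirements are satisfied.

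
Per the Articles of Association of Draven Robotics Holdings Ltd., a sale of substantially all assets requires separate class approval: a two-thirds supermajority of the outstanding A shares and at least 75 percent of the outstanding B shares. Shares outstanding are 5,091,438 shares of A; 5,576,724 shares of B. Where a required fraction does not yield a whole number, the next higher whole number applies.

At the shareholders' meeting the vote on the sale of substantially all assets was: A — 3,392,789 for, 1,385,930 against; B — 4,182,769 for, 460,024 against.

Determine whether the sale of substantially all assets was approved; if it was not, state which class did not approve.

A: 2/3 of 5091438 = 3394292; 3,394,292 required, 3,392,789 in favor — not approved.
B: 3/4 of 5576724 = 4182543; 4,182,543 required, 4,182,769 in favor — approved.

Not approved — the A shares did not give the required vote.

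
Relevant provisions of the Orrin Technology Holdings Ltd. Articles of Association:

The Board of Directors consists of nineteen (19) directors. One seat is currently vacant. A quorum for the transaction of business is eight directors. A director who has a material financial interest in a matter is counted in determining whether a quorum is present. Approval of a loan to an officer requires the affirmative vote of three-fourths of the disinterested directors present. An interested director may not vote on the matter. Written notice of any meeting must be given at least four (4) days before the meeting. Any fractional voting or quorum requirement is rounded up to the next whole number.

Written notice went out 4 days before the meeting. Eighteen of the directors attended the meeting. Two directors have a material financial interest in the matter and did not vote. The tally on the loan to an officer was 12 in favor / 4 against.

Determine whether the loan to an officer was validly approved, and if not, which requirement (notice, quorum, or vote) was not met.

Notice: 4 days given; 4 required (4 ≥ 4). Satisfied.
Quorum: 18 present (interested directors count toward quorum); quorum is 8. Satisfied.
Vote: the loan to an officer requires three-fourths of the disinterested directors present (18 − 2 = 16). 3/4 of 16 = 12, so 12 affirmative votes are needed; 12 voted in favor. Satisfied.

Valid — all requirements satisfied.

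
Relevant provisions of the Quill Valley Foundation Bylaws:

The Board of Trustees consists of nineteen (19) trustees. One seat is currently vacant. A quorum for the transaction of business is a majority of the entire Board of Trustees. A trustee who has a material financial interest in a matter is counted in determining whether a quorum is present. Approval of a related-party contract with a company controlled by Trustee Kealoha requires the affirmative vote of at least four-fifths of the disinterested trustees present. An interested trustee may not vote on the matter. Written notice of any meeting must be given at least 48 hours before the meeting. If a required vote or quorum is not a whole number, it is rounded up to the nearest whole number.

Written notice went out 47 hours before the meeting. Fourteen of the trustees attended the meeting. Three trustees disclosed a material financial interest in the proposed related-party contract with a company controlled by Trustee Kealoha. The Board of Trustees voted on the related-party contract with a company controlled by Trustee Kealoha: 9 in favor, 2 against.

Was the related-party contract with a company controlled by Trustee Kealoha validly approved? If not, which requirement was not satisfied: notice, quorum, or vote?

Invalid — notice requirement not satisfied.

Notice: 47 hours given; 48 required (47 < 48). Not satisfied.
Quorum: 14 present (interested trustees count toward quorum); quorum is 10. Satisfied.
Vote: the related-party contract with a company controlled by Trustee Kealoha requires four-fifths of the disinterested trustees present (14 − 3 = 11). 4/5 of 11 = 8.80, rounded up to 9, so 9 affirmative votes are needed; 9 voted in favor. Satisfied.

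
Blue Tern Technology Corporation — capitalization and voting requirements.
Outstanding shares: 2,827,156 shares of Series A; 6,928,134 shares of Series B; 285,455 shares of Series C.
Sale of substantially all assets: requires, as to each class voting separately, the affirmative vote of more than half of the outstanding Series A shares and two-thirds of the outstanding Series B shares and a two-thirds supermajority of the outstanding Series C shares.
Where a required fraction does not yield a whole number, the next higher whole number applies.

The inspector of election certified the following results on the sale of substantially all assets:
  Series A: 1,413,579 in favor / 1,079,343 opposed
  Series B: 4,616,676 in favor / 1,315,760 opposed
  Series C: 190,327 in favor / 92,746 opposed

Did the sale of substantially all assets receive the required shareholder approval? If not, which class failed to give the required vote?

Series A: a majority of 2827156 is 1413579; 1,413,579 required, 1,413,579 in favor — approved.
Series B: 2/3 of 6928134 = 4618756; 4,618,756 required, 4,616,676 in favor — not approved.
Series C: 2/3 of 285455 = 190303.33, rounded up to 190304; 190,304 required, 190,327 in favor — approved.

Not approved — the Series B shares did not give the required vote.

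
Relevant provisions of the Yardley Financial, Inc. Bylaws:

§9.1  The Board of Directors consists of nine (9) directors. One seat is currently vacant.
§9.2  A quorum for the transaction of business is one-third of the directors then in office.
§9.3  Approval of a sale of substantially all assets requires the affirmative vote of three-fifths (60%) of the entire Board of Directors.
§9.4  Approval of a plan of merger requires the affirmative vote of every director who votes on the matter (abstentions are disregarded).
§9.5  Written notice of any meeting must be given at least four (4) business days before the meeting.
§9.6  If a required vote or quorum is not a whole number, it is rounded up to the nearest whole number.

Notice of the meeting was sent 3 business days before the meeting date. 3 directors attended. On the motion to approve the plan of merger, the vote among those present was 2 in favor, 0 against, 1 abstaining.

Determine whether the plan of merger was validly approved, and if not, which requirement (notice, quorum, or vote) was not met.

Invalid — notice requirement not satisfied.

Notice: 3 business days given; 4 required (3 < 4). Not satisfied.
Quorum: 3 present; quorum is 3. Satisfied.
Vote: the plan of merger requires the unanimous vote of the votes cast (3 present − 1 abstaining = 2). Unanimous means all 2, so 2 affirmative votes are needed; 2 voted in favor. Satisfied.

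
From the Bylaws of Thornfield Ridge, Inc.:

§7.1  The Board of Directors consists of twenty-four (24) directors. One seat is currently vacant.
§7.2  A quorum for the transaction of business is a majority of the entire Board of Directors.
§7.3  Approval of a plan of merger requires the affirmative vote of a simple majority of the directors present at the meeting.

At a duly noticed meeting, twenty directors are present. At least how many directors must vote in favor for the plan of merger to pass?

The plan of merger requires a majority of the directors present (20).
A majority of 20 is 11.

11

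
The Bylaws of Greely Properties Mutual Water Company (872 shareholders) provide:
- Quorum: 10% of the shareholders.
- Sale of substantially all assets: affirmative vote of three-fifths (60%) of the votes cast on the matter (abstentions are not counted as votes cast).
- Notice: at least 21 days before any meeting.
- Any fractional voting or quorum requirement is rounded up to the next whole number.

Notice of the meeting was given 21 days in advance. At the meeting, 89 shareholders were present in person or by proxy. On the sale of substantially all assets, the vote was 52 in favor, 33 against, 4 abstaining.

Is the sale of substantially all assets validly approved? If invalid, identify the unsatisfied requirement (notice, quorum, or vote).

Notice: 21 days given; 21 required. Satisfied.
Quorum: 10% of 872 = 87.20, rounded up to 88; 89 present. Satisfied.
Vote: requires three-fifths of the votes cast (89 − 4 abstaining = 85); 3/5 of 85 = 51, so 51 needed; 52 in favor. Satisfied.

Valid — all requirements satisfied.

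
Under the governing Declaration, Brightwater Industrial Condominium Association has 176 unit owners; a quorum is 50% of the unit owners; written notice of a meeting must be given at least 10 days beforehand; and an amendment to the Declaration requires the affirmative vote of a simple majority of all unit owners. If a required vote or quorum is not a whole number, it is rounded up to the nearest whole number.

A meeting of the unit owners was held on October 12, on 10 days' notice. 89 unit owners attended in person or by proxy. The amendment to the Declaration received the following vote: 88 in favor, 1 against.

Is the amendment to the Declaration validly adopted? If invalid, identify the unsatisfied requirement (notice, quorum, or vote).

Invalid — vote requirement not satisfied.

Notice: 10 days given; 10 required. Satisfied.
Quorum: 50% of 176 = 88; 89 present. Satisfied.
Vote: requires a majority of all unit owners (176); a majority of 176 is 89, so 89 needed; 88 in favor. Not satisfied.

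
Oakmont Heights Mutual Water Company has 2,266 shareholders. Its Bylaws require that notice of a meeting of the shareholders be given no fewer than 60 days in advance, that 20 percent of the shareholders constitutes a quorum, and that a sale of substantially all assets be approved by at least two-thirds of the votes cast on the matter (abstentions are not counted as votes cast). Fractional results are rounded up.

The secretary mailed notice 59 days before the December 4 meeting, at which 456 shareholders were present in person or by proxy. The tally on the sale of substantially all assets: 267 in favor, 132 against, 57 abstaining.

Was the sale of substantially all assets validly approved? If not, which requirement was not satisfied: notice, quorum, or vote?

Notice: 59 days given; 60 required. Not satisfied.
Quorum: 20% of 2,266 = 453.20, rounded up to 454; 456 present. Satisfied.
Vote: requires two-thirds of the votes cast (456 − 57 abstaining = 399); 2/3 of 399 = 266, so 266 needed; 267 in favor. Satisfied.

Invalid — notice requirement not satisfied.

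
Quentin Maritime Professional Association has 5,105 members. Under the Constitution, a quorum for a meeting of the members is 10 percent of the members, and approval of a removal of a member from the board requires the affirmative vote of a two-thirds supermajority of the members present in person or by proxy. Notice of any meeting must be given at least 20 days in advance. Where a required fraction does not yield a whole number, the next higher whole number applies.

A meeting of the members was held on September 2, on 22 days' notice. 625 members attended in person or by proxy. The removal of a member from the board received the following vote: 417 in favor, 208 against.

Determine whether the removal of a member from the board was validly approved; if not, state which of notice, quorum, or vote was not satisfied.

Notice: 22 days given; 20 required. Satisfied.
Quorum: 10% of 5,105 = 510.50, rounded up to 511; 625 present. Satisfied.
Vote: requires two-thirds of those present (625); 2/3 of 625 = 416.67, rounded up to 417, so 417 needed; 417 in favor. Satisfied.

Valid — all requirements satisfied.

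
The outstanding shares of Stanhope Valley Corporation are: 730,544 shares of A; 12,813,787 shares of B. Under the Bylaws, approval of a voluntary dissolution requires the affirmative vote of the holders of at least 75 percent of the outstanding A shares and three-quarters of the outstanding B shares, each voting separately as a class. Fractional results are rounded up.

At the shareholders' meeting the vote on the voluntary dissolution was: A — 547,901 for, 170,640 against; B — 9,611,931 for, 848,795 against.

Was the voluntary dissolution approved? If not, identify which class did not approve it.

A: 3/4 of 730544 = 547908; 547,908 required, 547,901 in favor — not approved.
B: 3/4 of 12813787 = 9610340.25, rounded up to 9610341; 9,610,341 required, 9,611,931 in favor — approved.

Not approved — the A shares did not give the required vote.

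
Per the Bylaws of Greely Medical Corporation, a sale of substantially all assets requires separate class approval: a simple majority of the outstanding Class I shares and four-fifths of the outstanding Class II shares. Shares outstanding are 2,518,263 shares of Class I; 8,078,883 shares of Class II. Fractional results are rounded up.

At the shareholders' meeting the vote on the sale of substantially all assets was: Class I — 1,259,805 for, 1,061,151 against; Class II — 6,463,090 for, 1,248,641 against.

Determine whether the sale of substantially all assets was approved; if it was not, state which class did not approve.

Class I: a majority of 2518263 is 1259132; 1,259,132 required, 1,259,805 in favor — approved.
Class II: 4/5 of 8078883 = 6463106.40, rounded up to 6463107; 6,463,107 required, 6,463,090 in favor — not approved.

Not approved — the Class II shares did not give the required vote.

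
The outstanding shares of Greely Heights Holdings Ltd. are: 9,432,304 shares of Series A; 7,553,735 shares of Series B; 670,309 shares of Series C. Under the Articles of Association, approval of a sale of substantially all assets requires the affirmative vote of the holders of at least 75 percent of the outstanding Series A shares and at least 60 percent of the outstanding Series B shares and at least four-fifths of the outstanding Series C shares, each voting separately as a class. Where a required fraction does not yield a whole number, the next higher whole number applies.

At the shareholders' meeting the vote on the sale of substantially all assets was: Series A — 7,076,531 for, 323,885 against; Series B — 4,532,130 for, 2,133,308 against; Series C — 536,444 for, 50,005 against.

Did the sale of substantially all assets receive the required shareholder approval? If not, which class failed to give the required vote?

Series A: 3/4 of 9432304 = 7074228; 7,074,228 required, 7,076,531 in favor — approved.
Series B: 3/5 of 7553735 = 4532241; 4,532,241 required, 4,532,130 in favor — not approved.
Series C: 4/5 of 670309 = 536247.20, rounded up to 536248; 536,248 required, 536,444 in favor — approved.

Not approved — the Series B shares did not give the required vote.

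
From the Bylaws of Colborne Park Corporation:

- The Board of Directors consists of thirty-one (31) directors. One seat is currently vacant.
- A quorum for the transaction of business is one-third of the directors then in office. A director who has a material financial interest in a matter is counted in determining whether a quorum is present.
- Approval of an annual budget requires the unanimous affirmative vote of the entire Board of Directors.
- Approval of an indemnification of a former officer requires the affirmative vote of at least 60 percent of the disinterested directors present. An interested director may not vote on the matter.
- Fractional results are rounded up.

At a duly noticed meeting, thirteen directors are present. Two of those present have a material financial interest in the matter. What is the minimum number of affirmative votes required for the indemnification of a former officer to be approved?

7

The indemnification of a former officer requires three-fifths of the disinterested directors present (13 − 2 = 11).
3/5 of 11 = 6.60, rounded up to 7.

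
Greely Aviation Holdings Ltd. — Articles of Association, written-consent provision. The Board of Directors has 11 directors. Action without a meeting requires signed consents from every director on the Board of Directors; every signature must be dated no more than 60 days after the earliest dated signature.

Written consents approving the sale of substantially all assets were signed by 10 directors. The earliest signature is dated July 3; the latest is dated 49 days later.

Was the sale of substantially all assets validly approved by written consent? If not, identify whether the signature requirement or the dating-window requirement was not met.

Not effective — insufficient signatures.

Signatures required: all of 11 — unanimous means all 11, so 11 needed; 10 signed. Insufficient.
Dating window: the latest signature is 49 days after the earliest; the limit is 60 days. Within the window.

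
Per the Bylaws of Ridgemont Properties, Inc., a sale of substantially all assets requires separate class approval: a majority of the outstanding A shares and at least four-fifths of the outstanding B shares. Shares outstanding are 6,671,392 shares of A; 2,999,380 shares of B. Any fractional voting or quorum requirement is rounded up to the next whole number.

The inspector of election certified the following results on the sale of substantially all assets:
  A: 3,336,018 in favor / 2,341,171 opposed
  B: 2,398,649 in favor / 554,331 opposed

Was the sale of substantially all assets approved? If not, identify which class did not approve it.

Not approved — the B shares did not give the required vote.

A: a majority of 6671392 is 3335697; 3,335,697 required, 3,336,018 in favor — approved.
B: 4/5 of 2999380 = 2399504; 2,399,504 required, 2,398,649 in favor — not approved.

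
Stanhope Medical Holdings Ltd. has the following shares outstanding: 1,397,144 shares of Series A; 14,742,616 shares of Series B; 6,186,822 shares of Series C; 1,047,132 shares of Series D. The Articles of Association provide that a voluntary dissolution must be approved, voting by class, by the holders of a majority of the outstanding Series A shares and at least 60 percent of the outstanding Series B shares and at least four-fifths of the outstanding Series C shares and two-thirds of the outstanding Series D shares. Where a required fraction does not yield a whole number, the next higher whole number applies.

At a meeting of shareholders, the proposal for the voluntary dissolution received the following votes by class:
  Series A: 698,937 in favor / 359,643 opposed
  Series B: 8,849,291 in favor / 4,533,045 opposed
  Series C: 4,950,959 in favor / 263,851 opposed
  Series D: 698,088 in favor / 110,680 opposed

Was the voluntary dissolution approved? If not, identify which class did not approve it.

Series A: a majority of 1397144 is 698573; 698,573 required, 698,937 in favor — approved.
Series B: 3/5 of 14742616 = 8845569.60, rounded up to 8845570; 8,845,570 required, 8,849,291 in favor — approved.
Series C: 4/5 of 6186822 = 4949457.60, rounded up to 4949458; 4,949,458 required, 4,950,959 in favor — approved.
Series D: 2/3 of 1047132 = 698088; 698,088 required, 698,088 in favor — approved.

Approved — every class gave the required vote.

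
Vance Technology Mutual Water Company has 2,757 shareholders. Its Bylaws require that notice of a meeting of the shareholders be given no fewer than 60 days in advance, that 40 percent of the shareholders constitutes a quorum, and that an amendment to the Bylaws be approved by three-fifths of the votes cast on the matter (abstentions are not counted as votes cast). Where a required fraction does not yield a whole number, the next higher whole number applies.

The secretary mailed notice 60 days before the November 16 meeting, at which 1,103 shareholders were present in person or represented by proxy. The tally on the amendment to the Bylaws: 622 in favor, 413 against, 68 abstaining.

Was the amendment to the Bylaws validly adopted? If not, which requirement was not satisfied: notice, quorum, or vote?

Valid — all requirements satisfied.

Notice: 60 days given; 60 required. Satisfied.
Quorum: 40% of 2,757 = 1,102.80, rounded up to 1,103; 1,103 present. Satisfied.
Vote: requires three-fifths of the votes cast (1,103 − 68 abstaining = 1,035); 3/5 of 1035 = 621, so 621 needed; 622 in favor. Satisfied.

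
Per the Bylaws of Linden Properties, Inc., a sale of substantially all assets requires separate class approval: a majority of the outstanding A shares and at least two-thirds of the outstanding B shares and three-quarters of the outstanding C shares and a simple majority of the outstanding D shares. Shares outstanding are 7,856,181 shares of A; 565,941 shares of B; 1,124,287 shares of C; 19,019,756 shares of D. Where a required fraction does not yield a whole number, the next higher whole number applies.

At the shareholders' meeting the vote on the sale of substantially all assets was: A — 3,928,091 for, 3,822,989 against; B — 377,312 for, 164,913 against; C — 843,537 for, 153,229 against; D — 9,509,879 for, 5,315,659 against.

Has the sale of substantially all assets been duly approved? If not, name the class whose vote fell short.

Approved — every class gave the required vote.

A: a majority of 7856181 is 3928091; 3,928,091 required, 3,928,091 in favor — approved.
B: 2/3 of 565941 = 377294; 377,294 required, 377,312 in favor — approved.
C: 3/4 of 1124287 = 843215.25, rounded up to 843216; 843,216 required, 843,537 in favor — approved.
D: a majority of 19019756 is 9509879; 9,509,879 required, 9,509,879 in favor — approved.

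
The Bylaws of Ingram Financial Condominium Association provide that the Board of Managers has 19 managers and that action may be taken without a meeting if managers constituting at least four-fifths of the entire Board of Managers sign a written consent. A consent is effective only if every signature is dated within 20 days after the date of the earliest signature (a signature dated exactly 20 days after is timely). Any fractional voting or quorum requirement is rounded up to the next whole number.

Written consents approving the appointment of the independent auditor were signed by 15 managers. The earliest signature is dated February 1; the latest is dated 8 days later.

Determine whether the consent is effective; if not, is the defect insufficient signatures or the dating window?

Signatures required: at least four-fifths of 19 — 4/5 of 19 = 15.20, rounded up to 16, so 16 needed; 15 signed. Insufficient.
Dating window: the latest signature is 8 days after the earliest; the limit is 20 days. Within the window.

Not effective — insufficient signatures.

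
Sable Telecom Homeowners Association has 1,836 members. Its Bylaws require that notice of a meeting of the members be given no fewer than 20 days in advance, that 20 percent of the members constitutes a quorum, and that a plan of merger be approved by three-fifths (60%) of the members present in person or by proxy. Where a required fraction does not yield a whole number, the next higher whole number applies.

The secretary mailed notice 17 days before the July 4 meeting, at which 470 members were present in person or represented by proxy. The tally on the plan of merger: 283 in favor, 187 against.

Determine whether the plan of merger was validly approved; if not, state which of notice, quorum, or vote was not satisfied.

Invalid — notice requirement not satisfied.

Notice: 17 days given; 20 required. Not satisfied.
Quorum: 20% of 1,836 = 367.20, rounded up to 368; 470 present. Satisfied.
Vote: requires three-fifths of those present (470); 3/5 of 470 = 282, so 282 needed; 283 in favor. Satisfied.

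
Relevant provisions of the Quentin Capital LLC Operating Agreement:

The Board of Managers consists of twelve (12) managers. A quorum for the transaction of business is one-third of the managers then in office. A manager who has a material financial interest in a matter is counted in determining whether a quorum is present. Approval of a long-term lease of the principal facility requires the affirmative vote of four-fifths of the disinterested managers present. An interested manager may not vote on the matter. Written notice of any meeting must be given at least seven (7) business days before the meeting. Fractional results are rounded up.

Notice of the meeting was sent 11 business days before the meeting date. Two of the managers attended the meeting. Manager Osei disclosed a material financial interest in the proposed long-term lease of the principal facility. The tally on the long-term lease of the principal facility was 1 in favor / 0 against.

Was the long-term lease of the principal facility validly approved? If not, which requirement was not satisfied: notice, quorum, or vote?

Notice: 11 business days given; 7 required (11 ≥ 7). Satisfied.
Quorum: 2 present (interested managers count toward quorum); quorum is 4. Not satisfied.
Vote: the long-term lease of the principal facility requires four-fifths of the disinterested managers present (2 − 1 = 1). 4/5 of 1 = 0.80, rounded up to 1, so 1 affirmative vote is needed; 1 voted in favor. Satisfied. (Moot — without a quorum no business can be validly transacted.)

Invalid — quorum requirement not satisfied.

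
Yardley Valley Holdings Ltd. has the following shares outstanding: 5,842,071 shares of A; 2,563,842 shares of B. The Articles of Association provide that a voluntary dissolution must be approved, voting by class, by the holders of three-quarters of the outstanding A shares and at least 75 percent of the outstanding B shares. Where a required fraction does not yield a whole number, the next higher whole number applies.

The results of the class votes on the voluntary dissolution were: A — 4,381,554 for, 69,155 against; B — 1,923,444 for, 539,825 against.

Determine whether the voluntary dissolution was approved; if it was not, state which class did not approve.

Approved — every class gave the required vote.

A: 3/4 of 5842071 = 4381553.25, rounded up to 4381554; 4,381,554 required, 4,381,554 in favor — approved.
B: 3/4 of 2563842 = 1922881.50, rounded up to 1922882; 1,922,882 required, 1,923,444 in favor — approved.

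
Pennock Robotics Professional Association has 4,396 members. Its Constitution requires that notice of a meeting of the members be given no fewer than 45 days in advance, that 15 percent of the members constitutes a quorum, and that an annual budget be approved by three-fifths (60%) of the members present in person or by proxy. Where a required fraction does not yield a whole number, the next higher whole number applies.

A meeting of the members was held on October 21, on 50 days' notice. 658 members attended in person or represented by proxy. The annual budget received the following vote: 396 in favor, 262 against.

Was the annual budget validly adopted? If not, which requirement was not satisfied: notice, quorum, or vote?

Notice: 50 days given; 45 required. Satisfied.
Quorum: 15% of 4,396 = 659.40, rounded up to 660; 658 present. Not satisfied.
Vote: requires three-fifths of those present (658); 3/5 of 658 = 394.80, rounded up to 395, so 395 needed; 396 in favor. Satisfied.

Invalid — quorum requirement not satisfied.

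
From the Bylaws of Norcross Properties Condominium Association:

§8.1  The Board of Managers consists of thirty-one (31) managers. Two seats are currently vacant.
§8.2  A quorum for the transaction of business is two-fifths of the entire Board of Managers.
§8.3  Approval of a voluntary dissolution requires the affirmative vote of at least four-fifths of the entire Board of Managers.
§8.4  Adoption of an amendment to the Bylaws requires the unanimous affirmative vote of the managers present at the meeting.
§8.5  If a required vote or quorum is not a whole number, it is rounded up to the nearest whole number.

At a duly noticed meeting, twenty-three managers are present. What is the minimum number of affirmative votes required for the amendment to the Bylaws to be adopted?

The amendment to the Bylaws requires the unanimous vote of the managers present (23).
Unanimous means all 23.

23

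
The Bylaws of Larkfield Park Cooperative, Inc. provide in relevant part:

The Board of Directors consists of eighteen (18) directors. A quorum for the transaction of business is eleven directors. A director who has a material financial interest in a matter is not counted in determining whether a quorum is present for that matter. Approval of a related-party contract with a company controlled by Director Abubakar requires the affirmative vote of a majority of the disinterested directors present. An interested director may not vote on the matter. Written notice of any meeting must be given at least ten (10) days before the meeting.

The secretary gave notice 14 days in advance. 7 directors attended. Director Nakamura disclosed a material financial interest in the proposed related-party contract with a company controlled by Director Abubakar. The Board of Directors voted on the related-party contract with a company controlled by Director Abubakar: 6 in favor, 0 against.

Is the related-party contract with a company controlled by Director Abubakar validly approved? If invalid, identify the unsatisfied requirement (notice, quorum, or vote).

Notice: 14 days given; 10 required (14 ≥ 10). Satisfied.
Quorum: 7 present, but the 1 interested director does not count, leaving 6. Quorum is 11. Not satisfied.
Vote: the related-party contract with a company controlled by Director Abubakar requires a majority of the disinterested directors present (7 − 1 = 6). A majority of 6 is 4, so 4 affirmative votes are needed; 6 voted in favor. Satisfied. (Moot — without a quorum no business can be validly transacted.)

Invalid — quorum requirement not satisfied.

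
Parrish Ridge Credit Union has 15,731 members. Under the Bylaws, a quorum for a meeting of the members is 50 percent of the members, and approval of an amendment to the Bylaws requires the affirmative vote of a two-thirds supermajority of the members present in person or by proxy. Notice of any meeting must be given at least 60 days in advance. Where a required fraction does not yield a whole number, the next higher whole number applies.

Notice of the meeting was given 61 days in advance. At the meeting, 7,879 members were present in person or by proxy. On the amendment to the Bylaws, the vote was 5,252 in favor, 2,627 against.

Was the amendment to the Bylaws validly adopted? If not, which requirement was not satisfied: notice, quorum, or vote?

Notice: 61 days given; 60 required. Satisfied.
Quorum: 50% of 15,731 = 7,865.50, rounded up to 7,866; 7,879 present. Satisfied.
Vote: requires two-thirds of those present (7,879); 2/3 of 7879 = 5252.67, rounded up to 5253, so 5,253 needed; 5,252 in favor. Not satisfied.

Invalid — vote requirement not satisfied.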